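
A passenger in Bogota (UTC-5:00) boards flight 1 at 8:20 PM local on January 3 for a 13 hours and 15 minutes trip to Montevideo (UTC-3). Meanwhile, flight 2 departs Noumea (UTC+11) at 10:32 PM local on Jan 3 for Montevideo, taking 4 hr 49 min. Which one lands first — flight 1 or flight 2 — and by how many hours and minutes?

Flight 1 in UTC: 8:20 PM + 5:00 = 1:20 AM on Jan 4.
+13 hours and 15 minutes → arrive 2:35 PM UTC on Jan 4.
Flight 2 in UTC: 10:32 PM − 11:00 = 11:32 AM on Jan 3.
+4 hours and 49 minutes → arrive 4:21 PM UTC on Jan 3.
Flight 2 lands earlier by 22 hours 14 minutes.

the second, by 22 hours 14 minutes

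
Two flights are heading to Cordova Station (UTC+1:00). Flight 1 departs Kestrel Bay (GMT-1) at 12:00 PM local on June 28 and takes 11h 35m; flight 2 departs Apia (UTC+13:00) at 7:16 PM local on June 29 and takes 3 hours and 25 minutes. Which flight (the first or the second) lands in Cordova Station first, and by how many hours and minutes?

Flight 1 in UTC: 12:00 PM + 1:00 = 1:00 PM on Jun 28.
+11 hours 35 minutes → arrive 12:35 AM UTC on Jun 29.
Flight 2 in UTC: 7:16 PM − 13:00 = 6:16 AM on Jun 29.
+3 hours and 25 minutes → arrive 9:41 AM UTC on Jun 29.
Flight 1 lands earlier by 9 hours 6 minutes.

the first, by 9 hours 6 minutes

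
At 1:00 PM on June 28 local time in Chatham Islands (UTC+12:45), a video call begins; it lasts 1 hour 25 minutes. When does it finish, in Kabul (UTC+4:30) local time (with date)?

6:10 AM on June 28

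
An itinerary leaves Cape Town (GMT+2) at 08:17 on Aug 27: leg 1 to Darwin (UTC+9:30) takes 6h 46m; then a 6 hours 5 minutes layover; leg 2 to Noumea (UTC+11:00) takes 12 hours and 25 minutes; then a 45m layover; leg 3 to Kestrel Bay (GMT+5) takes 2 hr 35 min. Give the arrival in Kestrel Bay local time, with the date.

15:53 on Aug 28

Convert departure to UTC: 08:17 − 2:00 = 06:17 UTC on Aug 27.
Add 6 hours and 46 minutes leg 1 → 13:03 UTC.
Add 6 hours 5 minutes layover in Darwin → 19:08 UTC.
Add 12 hours 25 minutes leg 2 → 07:33 UTC (Aug 28).
Add 45 minutes layover in Noumea → 08:18 UTC.
Add 2 hours and 35 minutes leg 3 → 10:53 UTC.
Kestrel Bay is UTC+5:00, so local arrival = 10:53 + 5:00 = 15:53 on Aug 28.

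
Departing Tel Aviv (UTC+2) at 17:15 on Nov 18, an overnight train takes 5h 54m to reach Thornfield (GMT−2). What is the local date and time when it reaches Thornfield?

19:09 on Nov 18

Convert departure to UTC: 17:15 − 2:00 = 15:15 UTC on Nov 18.
Add 5 hours and 54 minutes travel time → 21:09 UTC.
Thornfield is UTC−2:00, so local arrival = 21:09 − 2:00 = 19:09 on Nov 18.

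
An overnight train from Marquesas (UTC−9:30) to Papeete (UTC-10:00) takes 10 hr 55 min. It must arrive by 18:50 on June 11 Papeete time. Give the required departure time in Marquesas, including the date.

Target arrival in UTC: 18:50 + 10:00 = 04:50 on Jun 12.
Subtract 10 hours and 55 minutes → departure 17:55 UTC on Jun 11.
Marquesas is UTC−9:30: 17:55 − 9:30 = 08:25 on Jun 11.

08:25 on June 11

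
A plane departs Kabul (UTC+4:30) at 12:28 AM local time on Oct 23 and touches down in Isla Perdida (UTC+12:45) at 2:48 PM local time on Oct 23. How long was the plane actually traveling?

6 hours 5 minutes

Isla Perdida is 8:15 ahead of Kabul.
Clock-face elapsed time (ignoring zones) is 14 hours 20 minutes.
Actual elapsed = 14 hours 20 minutes − 8:15 = 6 hours 5 minutes.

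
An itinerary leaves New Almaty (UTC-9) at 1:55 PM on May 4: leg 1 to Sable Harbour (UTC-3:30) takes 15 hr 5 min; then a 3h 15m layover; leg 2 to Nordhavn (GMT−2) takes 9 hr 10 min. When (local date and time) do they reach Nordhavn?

Convert departure to UTC: 1:55 PM + 9:00 = 10:55 PM UTC on May 4.
Add 15 hours 5 minutes leg 1 → 2:00 PM UTC (May 5).
Add 3 hours and 15 minutes layover in Sable Harbour → 5:15 PM UTC.
Add 9 hours 10 minutes leg 2 → 2:25 AM UTC (May 6).
Nordhavn is UTC−2:00, so local arrival = 2:25 AM − 2:00 = 12:25 AM on May 6.

12:25 AM on May 6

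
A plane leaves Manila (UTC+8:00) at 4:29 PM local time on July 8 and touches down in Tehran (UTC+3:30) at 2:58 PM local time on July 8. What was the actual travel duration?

2 hours 59 minutes

Tehran is 4:30 behind Manila.
Clock-face elapsed time (ignoring zones) is −1 hour 31 minutes.
Actual elapsed = −1 hour 31 minutes + 4:30 = 2 hours 59 minutes.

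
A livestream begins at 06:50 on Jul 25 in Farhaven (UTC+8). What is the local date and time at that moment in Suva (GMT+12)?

10:50 on Jul 25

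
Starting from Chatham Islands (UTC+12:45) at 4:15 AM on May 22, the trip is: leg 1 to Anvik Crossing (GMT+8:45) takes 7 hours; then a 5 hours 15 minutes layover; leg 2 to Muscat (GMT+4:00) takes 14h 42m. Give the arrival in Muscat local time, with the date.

10:27 PM on May 22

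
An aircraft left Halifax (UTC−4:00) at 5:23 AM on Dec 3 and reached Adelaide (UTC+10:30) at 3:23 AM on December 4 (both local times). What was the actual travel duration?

7 hours 30 minutes

Adelaide is 14:30 ahead of Halifax.
Clock-face elapsed time (ignoring zones) is 22 hours.
Actual elapsed = 22 hours − 14:30 = 7 hours 30 minutes.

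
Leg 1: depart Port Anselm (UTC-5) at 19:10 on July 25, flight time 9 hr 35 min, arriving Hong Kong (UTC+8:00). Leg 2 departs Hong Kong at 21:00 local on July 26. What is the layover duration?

Convert departure to UTC: 19:10 + 5:00 = 00:10 UTC on Jul 26.
Add 9 hours 35 minutes flight time → 09:45 UTC.
Hong Kong is UTC+8:00, so local arrival = 09:45 + 8:00 = 17:45 on Jul 26.
Layover = 21:00 − 17:45 = 3 hours 15 minutes.

3 hours 15 minutes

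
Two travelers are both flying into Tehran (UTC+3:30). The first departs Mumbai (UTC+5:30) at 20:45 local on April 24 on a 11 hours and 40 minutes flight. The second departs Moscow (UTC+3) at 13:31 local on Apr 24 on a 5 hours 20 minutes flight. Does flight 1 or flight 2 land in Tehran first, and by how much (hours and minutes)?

Flight 1 in UTC: 20:45 − 5:30 = 15:15 on Apr 24.
+11 hours and 40 minutes → arrive 02:55 UTC on Apr 25.
Flight 2 in UTC: 13:31 − 3:00 = 10:31 on Apr 24.
+5 hours 20 minutes → arrive 15:51 UTC on Apr 24.
Flight 2 lands earlier by 11 hours 4 minutes.

the second, by 11 hours 4 minutes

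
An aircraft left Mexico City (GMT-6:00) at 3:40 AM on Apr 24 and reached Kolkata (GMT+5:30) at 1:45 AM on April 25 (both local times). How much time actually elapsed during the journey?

10 hours 35 minutes

Kolkata is 11:30 ahead of Mexico City.
Clock-face elapsed time (ignoring zones) is 22 hours 5 minutes.
Actual elapsed = 22 hours 5 minutes − 11:30 = 10 hours 35 minutes.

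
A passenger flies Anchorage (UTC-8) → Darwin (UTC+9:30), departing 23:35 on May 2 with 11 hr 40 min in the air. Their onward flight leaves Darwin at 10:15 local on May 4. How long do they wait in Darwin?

5 hours 30 minutes

Convert departure to UTC: 23:35 + 8:00 = 07:35 UTC on May 3.
Add 11 hours 40 minutes flight time → 19:15 UTC.
Darwin is UTC+9:30, so local arrival = 19:15 + 9:30 = 04:45 on May 4.
Layover = 10:15 − 04:45 = 5 hours 30 minutes.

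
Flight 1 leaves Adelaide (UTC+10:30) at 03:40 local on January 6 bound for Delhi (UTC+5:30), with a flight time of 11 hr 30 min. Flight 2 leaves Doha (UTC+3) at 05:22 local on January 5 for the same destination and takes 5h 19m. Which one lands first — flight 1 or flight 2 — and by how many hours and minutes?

Flight 1 in UTC: 03:40 − 10:30 = 17:10 on Jan 5.
+11 hours and 30 minutes → arrive 04:40 UTC on Jan 6.
Flight 2 in UTC: 05:22 − 3:00 = 02:22 on Jan 5.
+5 hours 19 minutes → arrive 07:41 UTC on Jan 5.
Flight 2 lands earlier by 20 hours 59 minutes.

the second, by 20 hours 59 minutes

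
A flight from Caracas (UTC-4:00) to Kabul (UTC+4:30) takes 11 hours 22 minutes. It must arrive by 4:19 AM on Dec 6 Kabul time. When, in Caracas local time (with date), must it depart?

Target arrival in UTC: 4:19 AM − 4:30 = 11:49 PM on Dec 5.
Subtract 11 hours 22 minutes → departure 12:27 PM UTC on Dec 5.
Caracas is UTC−4:00: 12:27 PM − 4:00 = 8:27 AM on Dec 5.

8:27 AM on December 5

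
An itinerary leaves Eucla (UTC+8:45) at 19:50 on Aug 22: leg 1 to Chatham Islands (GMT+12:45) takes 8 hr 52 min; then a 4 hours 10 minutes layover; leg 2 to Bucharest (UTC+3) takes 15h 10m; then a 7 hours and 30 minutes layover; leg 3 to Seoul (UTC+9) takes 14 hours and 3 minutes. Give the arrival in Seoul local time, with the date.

Convert departure to UTC: 19:50 − 8:45 = 11:05 UTC on Aug 22.
Add 8 hours 52 minutes leg 1 → 19:57 UTC.
Add 4 hours and 10 minutes layover in Chatham Islands → 00:07 UTC (Aug 23).
Add 15 hours 10 minutes leg 2 → 15:17 UTC.
Add 7 hours and 30 minutes layover in Bucharest → 22:47 UTC.
Add 14 hours 3 minutes leg 3 → 12:50 UTC (Aug 24).
Seoul is UTC+9:00, so local arrival = 12:50 + 9:00 = 21:50 on Aug 24.

21:50 on Aug 24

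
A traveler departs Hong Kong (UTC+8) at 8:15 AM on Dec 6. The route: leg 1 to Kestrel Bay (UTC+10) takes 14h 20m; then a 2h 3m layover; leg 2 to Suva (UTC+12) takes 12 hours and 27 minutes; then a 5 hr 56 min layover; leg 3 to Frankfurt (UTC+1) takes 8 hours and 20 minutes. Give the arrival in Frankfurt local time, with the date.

8:21 PM on Dec 7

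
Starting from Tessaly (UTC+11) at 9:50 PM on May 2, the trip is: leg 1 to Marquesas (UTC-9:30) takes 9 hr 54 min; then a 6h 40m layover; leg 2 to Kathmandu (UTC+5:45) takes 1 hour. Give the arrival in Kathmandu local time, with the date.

Convert departure to UTC: 9:50 PM − 11:00 = 10:50 AM UTC on May 2.
Add 9 hours 54 minutes leg 1 → 8:44 PM UTC.
Add 6 hours and 40 minutes layover in Marquesas → 3:24 AM UTC (May 3).
Add 1 hour leg 2 → 4:24 AM UTC.
Kathmandu is UTC+5:45, so local arrival = 4:24 AM + 5:45 = 10:09 AM on May 3.

10:09 AM on May 3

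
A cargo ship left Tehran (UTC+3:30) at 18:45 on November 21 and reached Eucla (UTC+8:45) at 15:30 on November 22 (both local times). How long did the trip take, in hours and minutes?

Departure in UTC: 18:45 − 3:30 = 15:15 on Nov 21.
Arrival in UTC: 15:30 − 8:45 = 06:45 on Nov 22.
Elapsed = 06:45 − 15:15 (+1 day) = 15 hours 30 minutes.

15 hours 30 minutes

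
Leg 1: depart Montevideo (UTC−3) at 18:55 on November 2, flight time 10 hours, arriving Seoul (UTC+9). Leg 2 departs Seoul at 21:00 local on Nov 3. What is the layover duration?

4 hours 5 minutes

Convert departure to UTC: 18:55 + 3:00 = 21:55 UTC on Nov 2.
Add 10 hours flight time → 07:55 UTC (Nov 3).
Seoul is UTC+9:00, so local arrival = 07:55 + 9:00 = 16:55 on Nov 3.
Layover = 21:00 − 16:55 = 4 hours 5 minutes.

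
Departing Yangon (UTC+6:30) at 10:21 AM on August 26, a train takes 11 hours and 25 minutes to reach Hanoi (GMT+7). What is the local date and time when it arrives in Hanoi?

Hanoi is 0:30 ahead of Yangon.
After 11 hours 25 minutes it is 9:46 PM in Yangon.
Shift by the zone difference: 9:46 PM + 0:30 = 10:16 PM on Aug 26 in Hanoi.

10:16 PM on August 26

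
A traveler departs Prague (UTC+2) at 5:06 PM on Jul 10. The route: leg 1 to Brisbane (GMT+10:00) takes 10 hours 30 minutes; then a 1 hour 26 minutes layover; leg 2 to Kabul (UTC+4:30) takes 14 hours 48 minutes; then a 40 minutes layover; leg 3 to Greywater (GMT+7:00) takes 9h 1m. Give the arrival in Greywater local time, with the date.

10:31 AM on Jul 12

Convert departure to UTC: 5:06 PM − 2:00 = 3:06 PM UTC on Jul 10.
Add 10 hours and 30 minutes leg 1 → 1:36 AM UTC (Jul 11).
Add 1 hour 26 minutes layover in Brisbane → 3:02 AM UTC.
Add 14 hours and 48 minutes leg 2 → 5:50 PM UTC.
Add 40 minutes layover in Kabul → 6:30 PM UTC.
Add 9 hours 1 minute leg 3 → 3:31 AM UTC (Jul 12).
Greywater is UTC+7:00, so local arrival = 3:31 AM + 7:00 = 10:31 AM on Jul 12.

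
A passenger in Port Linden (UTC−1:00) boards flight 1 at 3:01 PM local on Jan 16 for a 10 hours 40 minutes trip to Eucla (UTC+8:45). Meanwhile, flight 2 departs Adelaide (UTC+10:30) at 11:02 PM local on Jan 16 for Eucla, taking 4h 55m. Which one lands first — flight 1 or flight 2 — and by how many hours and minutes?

Flight 1 in UTC: 3:01 PM + 1:00 = 4:01 PM on Jan 16.
+10 hours 40 minutes → arrive 2:41 AM UTC on Jan 17.
Flight 2 in UTC: 11:02 PM − 10:30 = 12:32 PM on Jan 16.
+4 hours 55 minutes → arrive 5:27 PM UTC on Jan 16.
Flight 2 lands earlier by 9 hours 14 minutes.

the second, by 9 hours 14 minutes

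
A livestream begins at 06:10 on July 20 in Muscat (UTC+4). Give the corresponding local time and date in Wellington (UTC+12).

14:10 on July 20

In UTC: 06:10 − 4:00 = 02:10 on Jul 20.
Wellington is UTC+12:00: 02:10 + 12:00 = 14:10 on Jul 20.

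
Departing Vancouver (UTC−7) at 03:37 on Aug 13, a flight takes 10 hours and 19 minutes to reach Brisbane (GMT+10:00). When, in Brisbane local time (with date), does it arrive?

Convert departure to UTC: 03:37 + 7:00 = 10:37 UTC on Aug 13.
Add 10 hours and 19 minutes travel time → 20:56 UTC.
Brisbane is UTC+10:00, so local arrival = 20:56 + 10:00 = 06:56 on Aug 14.

06:56 on Aug 14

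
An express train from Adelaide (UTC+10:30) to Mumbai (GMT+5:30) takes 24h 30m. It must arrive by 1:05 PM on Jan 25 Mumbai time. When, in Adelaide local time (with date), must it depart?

5:35 PM on January 24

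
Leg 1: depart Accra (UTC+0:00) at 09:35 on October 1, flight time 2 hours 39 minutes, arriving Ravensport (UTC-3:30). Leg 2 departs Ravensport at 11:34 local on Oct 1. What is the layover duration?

Accra is at UTC+0, so departure is already 09:35 UTC on Oct 1.
Add 2 hours and 39 minutes flight time → 12:14 UTC.
Ravensport is UTC−3:30, so local arrival = 12:14 − 3:30 = 08:44 on Oct 1.
Layover = 11:34 − 08:44 = 2 hours 50 minutes.

2 hours 50 minutes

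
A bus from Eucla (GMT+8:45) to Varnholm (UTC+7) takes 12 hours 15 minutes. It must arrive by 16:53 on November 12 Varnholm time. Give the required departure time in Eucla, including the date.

06:23 on November 12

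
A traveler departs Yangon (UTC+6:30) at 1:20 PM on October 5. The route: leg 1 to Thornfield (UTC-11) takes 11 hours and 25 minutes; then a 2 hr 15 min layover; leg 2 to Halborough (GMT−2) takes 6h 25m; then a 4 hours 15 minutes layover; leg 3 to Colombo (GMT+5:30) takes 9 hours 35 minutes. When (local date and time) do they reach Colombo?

Convert departure to UTC: 1:20 PM − 6:30 = 6:50 AM UTC on Oct 5.
Add 11 hours and 25 minutes leg 1 → 6:15 PM UTC.
Add 2 hours 15 minutes layover in Thornfield → 8:30 PM UTC.
Add 6 hours 25 minutes leg 2 → 2:55 AM UTC (Oct 6).
Add 4 hours and 15 minutes layover in Halborough → 7:10 AM UTC.
Add 9 hours and 35 minutes leg 3 → 4:45 PM UTC.
Colombo is UTC+5:30, so local arrival = 4:45 PM + 5:30 = 10:15 PM on Oct 6.

10:15 PM on Oct 6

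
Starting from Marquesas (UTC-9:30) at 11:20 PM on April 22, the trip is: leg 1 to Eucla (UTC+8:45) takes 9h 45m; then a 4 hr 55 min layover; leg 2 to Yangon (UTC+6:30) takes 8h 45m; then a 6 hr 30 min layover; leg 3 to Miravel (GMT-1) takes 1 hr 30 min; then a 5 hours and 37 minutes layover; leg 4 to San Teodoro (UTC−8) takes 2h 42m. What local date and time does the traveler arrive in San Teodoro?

Convert departure to UTC: 11:20 PM + 9:30 = 8:50 AM UTC on Apr 23.
Add 9 hours and 45 minutes leg 1 → 6:35 PM UTC.
Add 4 hours 55 minutes layover in Eucla → 11:30 PM UTC.
Add 8 hours 45 minutes leg 2 → 8:15 AM UTC (Apr 24).
Add 6 hours 30 minutes layover in Yangon → 2:45 PM UTC.
Add 1 hour and 30 minutes leg 3 → 4:15 PM UTC.
Add 5 hours and 37 minutes layover in Miravel → 9:52 PM UTC.
Add 2 hours and 42 minutes leg 4 → 12:34 AM UTC (Apr 25).
San Teodoro is UTC−8:00, so local arrival = 12:34 AM − 8:00 = 4:34 PM on Apr 24.

4:34 PM on April 24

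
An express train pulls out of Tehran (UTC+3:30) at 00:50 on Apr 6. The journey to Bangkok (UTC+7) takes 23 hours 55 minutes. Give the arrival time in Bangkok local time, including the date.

Convert departure to UTC: 00:50 − 3:30 = 21:20 UTC on Apr 5.
Add 23 hours 55 minutes travel time → 21:15 UTC (Apr 6).
Bangkok is UTC+7:00, so local arrival = 21:15 + 7:00 = 04:15 on Apr 7.

04:15 on April 7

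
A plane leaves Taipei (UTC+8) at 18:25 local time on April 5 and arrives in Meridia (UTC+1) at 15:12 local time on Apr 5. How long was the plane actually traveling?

3 hours 47 minutes

Departure in UTC: 18:25 − 8:00 = 10:25 on Apr 5.
Arrival in UTC: 15:12 − 1:00 = 14:12 on Apr 5.
Elapsed = 14:12 − 10:25 = 3 hours 47 minutes.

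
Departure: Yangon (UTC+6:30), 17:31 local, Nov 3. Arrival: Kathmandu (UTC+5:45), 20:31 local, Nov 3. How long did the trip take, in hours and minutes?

Departure in UTC: 17:31 − 6:30 = 11:01 on Nov 3.
Arrival in UTC: 20:31 − 5:45 = 14:46 on Nov 3.
Elapsed = 14:46 − 11:01 = 3 hours 45 minutes.

3 hours 45 minutes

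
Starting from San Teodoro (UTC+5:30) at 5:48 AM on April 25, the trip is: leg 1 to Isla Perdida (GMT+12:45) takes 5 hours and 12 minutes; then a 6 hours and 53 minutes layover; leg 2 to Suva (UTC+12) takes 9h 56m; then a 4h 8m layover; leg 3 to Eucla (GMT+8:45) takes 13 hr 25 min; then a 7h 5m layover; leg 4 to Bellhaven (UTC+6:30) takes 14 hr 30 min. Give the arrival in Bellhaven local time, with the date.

7:57 PM on April 27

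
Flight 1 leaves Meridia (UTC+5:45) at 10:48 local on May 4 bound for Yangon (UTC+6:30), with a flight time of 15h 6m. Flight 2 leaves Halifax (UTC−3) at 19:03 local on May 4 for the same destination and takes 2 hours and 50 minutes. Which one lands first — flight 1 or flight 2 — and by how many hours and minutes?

Flight 1 in UTC: 10:48 − 5:45 = 05:03 on May 4.
+15 hours 6 minutes → arrive 20:09 UTC on May 4.
Flight 2 in UTC: 19:03 + 3:00 = 22:03 on May 4.
+2 hours 50 minutes → arrive 00:53 UTC on May 5.
Flight 1 lands earlier by 4 hours 44 minutes.

the first, by 4 hours 44 minutes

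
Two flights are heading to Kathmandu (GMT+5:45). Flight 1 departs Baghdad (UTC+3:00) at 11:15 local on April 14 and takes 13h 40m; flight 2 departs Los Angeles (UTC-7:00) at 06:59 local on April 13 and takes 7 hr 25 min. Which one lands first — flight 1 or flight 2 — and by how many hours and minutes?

Flight 1 in UTC: 11:15 − 3:00 = 08:15 on Apr 14.
+13 hours 40 minutes → arrive 21:55 UTC on Apr 14.
Flight 2 in UTC: 06:59 + 7:00 = 13:59 on Apr 13.
+7 hours and 25 minutes → arrive 21:24 UTC on Apr 13.
Flight 2 lands earlier by 24 hours 31 minutes.

the second, by 24 hours 31 minutes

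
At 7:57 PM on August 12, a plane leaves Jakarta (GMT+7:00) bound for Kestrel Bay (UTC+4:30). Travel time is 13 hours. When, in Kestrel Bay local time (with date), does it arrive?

Kestrel Bay is 2:30 behind Jakarta.
After 13 hours it is 8:57 AM (Aug 13) in Jakarta.
Shift by the zone difference: 8:57 AM − 2:30 = 6:27 AM on Aug 13 in Kestrel Bay.

6:27 AM on August 13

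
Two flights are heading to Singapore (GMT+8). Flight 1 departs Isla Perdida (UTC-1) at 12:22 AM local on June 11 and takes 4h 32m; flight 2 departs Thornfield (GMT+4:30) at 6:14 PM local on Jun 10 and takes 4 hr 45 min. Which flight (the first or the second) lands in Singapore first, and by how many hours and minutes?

Flight 1 in UTC: 12:22 AM + 1:00 = 1:22 AM on Jun 11.
+4 hours and 32 minutes → arrive 5:54 AM UTC on Jun 11.
Flight 2 in UTC: 6:14 PM − 4:30 = 1:44 PM on Jun 10.
+4 hours 45 minutes → arrive 6:29 PM UTC on Jun 10.
Flight 2 lands earlier by 11 hours 25 minutes.

the second, by 11 hours 25 minutes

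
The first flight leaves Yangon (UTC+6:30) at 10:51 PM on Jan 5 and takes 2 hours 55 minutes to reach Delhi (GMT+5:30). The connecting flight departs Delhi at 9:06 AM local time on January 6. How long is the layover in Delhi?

Convert departure to UTC: 10:51 PM − 6:30 = 4:21 PM UTC on Jan 5.
Add 2 hours 55 minutes flight time → 7:16 PM UTC.
Delhi is UTC+5:30, so local arrival = 7:16 PM + 5:30 = 12:46 AM on Jan 6.
Layover = 9:06 AM − 12:46 AM = 8 hours 20 minutes.

8 hours 20 minutes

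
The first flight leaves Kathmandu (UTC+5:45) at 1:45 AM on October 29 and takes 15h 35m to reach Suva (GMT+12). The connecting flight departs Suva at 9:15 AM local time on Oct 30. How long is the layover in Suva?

9 hours 40 minutes

Convert departure to UTC: 1:45 AM − 5:45 = 8:00 PM UTC on Oct 28.
Add 15 hours and 35 minutes flight time → 11:35 AM UTC (Oct 29).
Suva is UTC+12:00, so local arrival = 11:35 AM + 12:00 = 11:35 PM on Oct 29.
Layover = 9:15 AM − 11:35 PM (+1 day) = 9 hours 40 minutes.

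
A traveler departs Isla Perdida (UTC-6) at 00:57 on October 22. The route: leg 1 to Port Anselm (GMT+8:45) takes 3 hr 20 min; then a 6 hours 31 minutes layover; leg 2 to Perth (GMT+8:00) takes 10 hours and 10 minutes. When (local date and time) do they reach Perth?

Convert departure to UTC: 00:57 + 6:00 = 06:57 UTC on Oct 22.
Add 3 hours and 20 minutes leg 1 → 10:17 UTC.
Add 6 hours and 31 minutes layover in Port Anselm → 16:48 UTC.
Add 10 hours and 10 minutes leg 2 → 02:58 UTC (Oct 23).
Perth is UTC+8:00, so local arrival = 02:58 + 8:00 = 10:58 on Oct 23.

10:58 on Oct 23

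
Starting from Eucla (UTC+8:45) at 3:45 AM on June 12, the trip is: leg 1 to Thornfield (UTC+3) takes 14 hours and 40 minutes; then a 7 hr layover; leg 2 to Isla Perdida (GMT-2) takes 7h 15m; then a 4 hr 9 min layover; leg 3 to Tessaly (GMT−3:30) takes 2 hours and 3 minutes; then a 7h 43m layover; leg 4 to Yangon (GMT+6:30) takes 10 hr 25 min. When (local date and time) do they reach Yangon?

6:45 AM on Jun 14

Convert departure to UTC: 3:45 AM − 8:45 = 7:00 PM UTC on Jun 11.
Add 14 hours and 40 minutes leg 1 → 9:40 AM UTC (Jun 12).
Add 7 hours layover in Thornfield → 4:40 PM UTC.
Add 7 hours 15 minutes leg 2 → 11:55 PM UTC.
Add 4 hours and 9 minutes layover in Isla Perdida → 4:04 AM UTC (Jun 13).
Add 2 hours and 3 minutes leg 3 → 6:07 AM UTC.
Add 7 hours and 43 minutes layover in Tessaly → 1:50 PM UTC.
Add 10 hours and 25 minutes leg 4 → 12:15 AM UTC (Jun 14).
Yangon is UTC+6:30, so local arrival = 12:15 AM + 6:30 = 6:45 AM on Jun 14.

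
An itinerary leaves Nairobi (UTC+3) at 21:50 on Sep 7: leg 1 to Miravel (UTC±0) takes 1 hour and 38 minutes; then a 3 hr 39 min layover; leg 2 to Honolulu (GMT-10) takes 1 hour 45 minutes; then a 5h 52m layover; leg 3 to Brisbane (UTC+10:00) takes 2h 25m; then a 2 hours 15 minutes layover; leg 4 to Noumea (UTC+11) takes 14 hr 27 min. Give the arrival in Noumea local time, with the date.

Convert departure to UTC: 21:50 − 3:00 = 18:50 UTC on Sep 7.
Add 1 hour and 38 minutes leg 1 → 20:28 UTC.
Add 3 hours and 39 minutes layover in Miravel → 00:07 UTC (Sep 8).
Add 1 hour 45 minutes leg 2 → 01:52 UTC.
Add 5 hours 52 minutes layover in Honolulu → 07:44 UTC.
Add 2 hours and 25 minutes leg 3 → 10:09 UTC.
Add 2 hours 15 minutes layover in Brisbane → 12:24 UTC.
Add 14 hours and 27 minutes leg 4 → 02:51 UTC (Sep 9).
Noumea is UTC+11:00, so local arrival = 02:51 + 11:00 = 13:51 on Sep 9.

13:51 on Sep 9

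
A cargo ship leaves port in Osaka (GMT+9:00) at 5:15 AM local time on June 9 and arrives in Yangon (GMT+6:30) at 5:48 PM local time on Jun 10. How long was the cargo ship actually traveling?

Departure in UTC: 5:15 AM − 9:00 = 8:15 PM on Jun 8.
Arrival in UTC: 5:48 PM − 6:30 = 11:18 AM on Jun 10.
Elapsed = 11:18 AM − 8:15 PM (+2 days) = 39 hours 3 minutes.

39 hours 3 minutes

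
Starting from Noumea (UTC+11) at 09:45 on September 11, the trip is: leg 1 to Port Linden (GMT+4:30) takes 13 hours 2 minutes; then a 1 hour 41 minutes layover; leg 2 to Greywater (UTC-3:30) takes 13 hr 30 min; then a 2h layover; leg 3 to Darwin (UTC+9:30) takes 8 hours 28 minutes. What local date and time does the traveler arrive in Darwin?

Convert departure to UTC: 09:45 − 11:00 = 22:45 UTC on Sep 10.
Add 13 hours and 2 minutes leg 1 → 11:47 UTC (Sep 11).
Add 1 hour 41 minutes layover in Port Linden → 13:28 UTC.
Add 13 hours 30 minutes leg 2 → 02:58 UTC (Sep 12).
Add 2 hours layover in Greywater → 04:58 UTC.
Add 8 hours and 28 minutes leg 3 → 13:26 UTC.
Darwin is UTC+9:30, so local arrival = 13:26 + 9:30 = 22:56 on Sep 12.

22:56 on September 12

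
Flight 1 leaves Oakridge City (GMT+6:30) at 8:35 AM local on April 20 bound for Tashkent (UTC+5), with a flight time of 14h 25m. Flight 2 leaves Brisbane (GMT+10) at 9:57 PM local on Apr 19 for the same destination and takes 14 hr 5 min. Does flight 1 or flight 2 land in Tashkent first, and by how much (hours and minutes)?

the second, by 14 hours 28 minutes

Flight 1 in UTC: 8:35 AM − 6:30 = 2:05 AM on Apr 20.
+14 hours and 25 minutes → arrive 4:30 PM UTC on Apr 20.
Flight 2 in UTC: 9:57 PM − 10:00 = 11:57 AM on Apr 19.
+14 hours 5 minutes → arrive 2:02 AM UTC on Apr 20.
Flight 2 lands earlier by 14 hours 28 minutes.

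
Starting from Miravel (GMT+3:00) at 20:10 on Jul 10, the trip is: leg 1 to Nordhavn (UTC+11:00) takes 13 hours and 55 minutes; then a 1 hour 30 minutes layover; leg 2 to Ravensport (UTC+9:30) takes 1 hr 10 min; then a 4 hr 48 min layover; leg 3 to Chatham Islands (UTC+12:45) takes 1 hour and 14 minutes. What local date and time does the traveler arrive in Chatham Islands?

04:32 on Jul 12

Convert departure to UTC: 20:10 − 3:00 = 17:10 UTC on Jul 10.
Add 13 hours 55 minutes leg 1 → 07:05 UTC (Jul 11).
Add 1 hour and 30 minutes layover in Nordhavn → 08:35 UTC.
Add 1 hour and 10 minutes leg 2 → 09:45 UTC.
Add 4 hours and 48 minutes layover in Ravensport → 14:33 UTC.
Add 1 hour and 14 minutes leg 3 → 15:47 UTC.
Chatham Islands is UTC+12:45, so local arrival = 15:47 + 12:45 = 04:32 on Jul 12.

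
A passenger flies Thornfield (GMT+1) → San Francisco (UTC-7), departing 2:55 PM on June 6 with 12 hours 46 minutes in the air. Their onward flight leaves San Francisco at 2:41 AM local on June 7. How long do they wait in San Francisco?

Convert departure to UTC: 2:55 PM − 1:00 = 1:55 PM UTC on Jun 6.
Add 12 hours 46 minutes flight time → 2:41 AM UTC (Jun 7).
San Francisco is UTC−7:00, so local arrival = 2:41 AM − 7:00 = 7:41 PM on Jun 6.
Layover = 2:41 AM − 7:41 PM (+1 day) = 7 hours.

7 hours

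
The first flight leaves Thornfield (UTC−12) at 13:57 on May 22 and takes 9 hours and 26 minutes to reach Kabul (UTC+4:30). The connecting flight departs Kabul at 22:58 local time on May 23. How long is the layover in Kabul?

Convert departure to UTC: 13:57 + 12:00 = 01:57 UTC on May 23.
Add 9 hours 26 minutes flight time → 11:23 UTC.
Kabul is UTC+4:30, so local arrival = 11:23 + 4:30 = 15:53 on May 23.
Layover = 22:58 − 15:53 = 7 hours 5 minutes.

7 hours 5 minutes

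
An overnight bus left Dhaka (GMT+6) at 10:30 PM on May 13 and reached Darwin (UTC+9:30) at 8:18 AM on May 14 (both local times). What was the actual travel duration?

Departure in UTC: 10:30 PM − 6:00 = 4:30 PM on May 13.
Arrival in UTC: 8:18 AM − 9:30 = 10:48 PM on May 13.
Elapsed = 10:48 PM − 4:30 PM = 6 hours 18 minutes.

6 hours 18 minutes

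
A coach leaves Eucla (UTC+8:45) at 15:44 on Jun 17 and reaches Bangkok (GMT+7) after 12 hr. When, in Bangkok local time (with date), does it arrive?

Convert departure to UTC: 15:44 − 8:45 = 06:59 UTC on Jun 17.
Add 12 hours travel time → 18:59 UTC.
Bangkok is UTC+7:00, so local arrival = 18:59 + 7:00 = 01:59 on Jun 18.

01:59 on June 18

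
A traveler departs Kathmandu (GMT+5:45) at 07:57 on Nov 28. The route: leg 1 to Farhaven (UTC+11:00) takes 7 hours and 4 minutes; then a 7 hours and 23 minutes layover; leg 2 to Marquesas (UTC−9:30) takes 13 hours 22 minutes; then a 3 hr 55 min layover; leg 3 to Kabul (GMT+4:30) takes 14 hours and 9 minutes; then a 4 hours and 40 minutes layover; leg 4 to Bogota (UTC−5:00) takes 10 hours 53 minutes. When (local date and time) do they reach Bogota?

Convert departure to UTC: 07:57 − 5:45 = 02:12 UTC on Nov 28.
Add 7 hours 4 minutes leg 1 → 09:16 UTC.
Add 7 hours 23 minutes layover in Farhaven → 16:39 UTC.
Add 13 hours and 22 minutes leg 2 → 06:01 UTC (Nov 29).
Add 3 hours and 55 minutes layover in Marquesas → 09:56 UTC.
Add 14 hours and 9 minutes leg 3 → 00:05 UTC (Nov 30).
Add 4 hours 40 minutes layover in Kabul → 04:45 UTC.
Add 10 hours 53 minutes leg 4 → 15:38 UTC.
Bogota is UTC−5:00, so local arrival = 15:38 − 5:00 = 10:38 on Nov 30.

10:38 on Nov 30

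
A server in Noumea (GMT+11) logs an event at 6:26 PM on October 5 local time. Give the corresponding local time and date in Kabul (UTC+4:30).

Kabul is 6:30 behind Noumea.
Shift by the zone difference: 6:26 PM − 6:30 = 11:56 AM on Oct 5 in Kabul.

11:56 AM on October 5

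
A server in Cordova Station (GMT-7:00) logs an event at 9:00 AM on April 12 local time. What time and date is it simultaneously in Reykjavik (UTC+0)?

4:00 PM on Apr 12

In UTC: 9:00 AM + 7:00 = 4:00 PM on Apr 12.
Reykjavik is UTC+0, so it is 4:00 PM on Apr 12.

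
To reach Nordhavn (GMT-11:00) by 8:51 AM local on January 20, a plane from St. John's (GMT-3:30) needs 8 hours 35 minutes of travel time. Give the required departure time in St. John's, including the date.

7:46 AM on January 20

Target arrival in UTC: 8:51 AM + 11:00 = 7:51 PM on Jan 20.
Subtract 8 hours and 35 minutes → departure 11:16 AM UTC on Jan 20.
St. John's is UTC−3:30: 11:16 AM − 3:30 = 7:46 AM on Jan 20.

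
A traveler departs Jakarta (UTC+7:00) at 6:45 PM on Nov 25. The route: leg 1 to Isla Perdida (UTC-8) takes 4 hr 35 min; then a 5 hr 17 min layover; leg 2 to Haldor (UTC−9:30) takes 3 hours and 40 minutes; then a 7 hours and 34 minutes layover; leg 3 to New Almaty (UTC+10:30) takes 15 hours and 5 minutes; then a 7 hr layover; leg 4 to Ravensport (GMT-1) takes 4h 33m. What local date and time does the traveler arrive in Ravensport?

10:29 AM on November 27

Convert departure to UTC: 6:45 PM − 7:00 = 11:45 AM UTC on Nov 25.
Add 4 hours 35 minutes leg 1 → 4:20 PM UTC.
Add 5 hours 17 minutes layover in Isla Perdida → 9:37 PM UTC.
Add 3 hours 40 minutes leg 2 → 1:17 AM UTC (Nov 26).
Add 7 hours 34 minutes layover in Haldor → 8:51 AM UTC.
Add 15 hours and 5 minutes leg 3 → 11:56 PM UTC.
Add 7 hours layover in New Almaty → 6:56 AM UTC (Nov 27).
Add 4 hours 33 minutes leg 4 → 11:29 AM UTC.
Ravensport is UTC−1:00, so local arrival = 11:29 AM − 1:00 = 10:29 AM on Nov 27.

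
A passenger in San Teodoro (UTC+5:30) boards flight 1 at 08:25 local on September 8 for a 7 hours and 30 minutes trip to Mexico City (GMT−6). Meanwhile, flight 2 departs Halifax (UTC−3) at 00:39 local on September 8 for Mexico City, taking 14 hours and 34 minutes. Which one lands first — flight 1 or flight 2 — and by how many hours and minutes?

the first, by 7 hours 48 minutes

Flight 1 in UTC: 08:25 − 5:30 = 02:55 on Sep 8.
+7 hours 30 minutes → arrive 10:25 UTC on Sep 8.
Flight 2 in UTC: 00:39 + 3:00 = 03:39 on Sep 8.
+14 hours and 34 minutes → arrive 18:13 UTC on Sep 8.
Flight 1 lands earlier by 7 hours 48 minutes.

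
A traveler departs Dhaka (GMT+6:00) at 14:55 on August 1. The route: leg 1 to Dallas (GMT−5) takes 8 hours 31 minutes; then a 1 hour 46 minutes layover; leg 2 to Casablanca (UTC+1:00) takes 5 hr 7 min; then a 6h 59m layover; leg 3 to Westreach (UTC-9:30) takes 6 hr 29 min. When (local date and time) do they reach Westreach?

04:17 on Aug 2

Convert departure to UTC: 14:55 − 6:00 = 08:55 UTC on Aug 1.
Add 8 hours and 31 minutes leg 1 → 17:26 UTC.
Add 1 hour 46 minutes layover in Dallas → 19:12 UTC.
Add 5 hours 7 minutes leg 2 → 00:19 UTC (Aug 2).
Add 6 hours and 59 minutes layover in Casablanca → 07:18 UTC.
Add 6 hours and 29 minutes leg 3 → 13:47 UTC.
Westreach is UTC−9:30, so local arrival = 13:47 − 9:30 = 04:17 on Aug 2.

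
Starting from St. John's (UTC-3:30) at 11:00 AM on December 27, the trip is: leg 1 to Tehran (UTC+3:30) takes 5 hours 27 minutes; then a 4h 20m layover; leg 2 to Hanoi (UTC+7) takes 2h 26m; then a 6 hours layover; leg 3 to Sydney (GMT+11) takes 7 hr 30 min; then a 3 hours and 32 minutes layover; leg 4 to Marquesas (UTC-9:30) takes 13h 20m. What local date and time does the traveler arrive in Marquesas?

11:35 PM on December 28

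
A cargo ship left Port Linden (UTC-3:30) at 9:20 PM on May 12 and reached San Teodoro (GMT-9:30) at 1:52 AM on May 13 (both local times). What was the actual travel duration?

Departure in UTC: 9:20 PM + 3:30 = 12:50 AM on May 13.
Arrival in UTC: 1:52 AM + 9:30 = 11:22 AM on May 13.
Elapsed = 11:22 AM − 12:50 AM = 10 hours 32 minutes.

10 hours 32 minutes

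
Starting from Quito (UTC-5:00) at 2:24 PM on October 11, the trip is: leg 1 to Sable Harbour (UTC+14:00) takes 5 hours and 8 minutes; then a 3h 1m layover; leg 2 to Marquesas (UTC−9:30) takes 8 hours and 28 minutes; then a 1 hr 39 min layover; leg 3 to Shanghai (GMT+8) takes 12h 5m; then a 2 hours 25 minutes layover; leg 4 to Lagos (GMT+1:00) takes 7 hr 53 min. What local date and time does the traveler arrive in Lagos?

1:03 PM on October 13

Convert departure to UTC: 2:24 PM + 5:00 = 7:24 PM UTC on Oct 11.
Add 5 hours 8 minutes leg 1 → 12:32 AM UTC (Oct 12).
Add 3 hours 1 minute layover in Sable Harbour → 3:33 AM UTC.
Add 8 hours and 28 minutes leg 2 → 12:01 PM UTC.
Add 1 hour and 39 minutes layover in Marquesas → 1:40 PM UTC.
Add 12 hours and 5 minutes leg 3 → 1:45 AM UTC (Oct 13).
Add 2 hours 25 minutes layover in Shanghai → 4:10 AM UTC.
Add 7 hours and 53 minutes leg 4 → 12:03 PM UTC.
Lagos is UTC+1:00, so local arrival = 12:03 PM + 1:00 = 1:03 PM on Oct 13.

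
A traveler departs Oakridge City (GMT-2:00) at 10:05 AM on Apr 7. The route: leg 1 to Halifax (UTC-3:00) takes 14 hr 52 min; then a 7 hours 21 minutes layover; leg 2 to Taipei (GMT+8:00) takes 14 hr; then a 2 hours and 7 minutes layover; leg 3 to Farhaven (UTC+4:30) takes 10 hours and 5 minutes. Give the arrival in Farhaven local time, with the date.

Convert departure to UTC: 10:05 AM + 2:00 = 12:05 PM UTC on Apr 7.
Add 14 hours 52 minutes leg 1 → 2:57 AM UTC (Apr 8).
Add 7 hours and 21 minutes layover in Halifax → 10:18 AM UTC.
Add 14 hours leg 2 → 12:18 AM UTC (Apr 9).
Add 2 hours 7 minutes layover in Taipei → 2:25 AM UTC.
Add 10 hours 5 minutes leg 3 → 12:30 PM UTC.
Farhaven is UTC+4:30, so local arrival = 12:30 PM + 4:30 = 5:00 PM on Apr 9.

5:00 PM on April 9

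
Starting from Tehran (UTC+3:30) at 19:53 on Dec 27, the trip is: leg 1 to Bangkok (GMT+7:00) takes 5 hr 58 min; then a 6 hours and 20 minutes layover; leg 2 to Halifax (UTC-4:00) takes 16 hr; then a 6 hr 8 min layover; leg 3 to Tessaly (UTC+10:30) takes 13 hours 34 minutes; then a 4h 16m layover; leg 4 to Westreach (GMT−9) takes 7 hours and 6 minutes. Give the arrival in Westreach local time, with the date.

18:45 on December 29

Convert departure to UTC: 19:53 − 3:30 = 16:23 UTC on Dec 27.
Add 5 hours 58 minutes leg 1 → 22:21 UTC.
Add 6 hours and 20 minutes layover in Bangkok → 04:41 UTC (Dec 28).
Add 16 hours leg 2 → 20:41 UTC.
Add 6 hours and 8 minutes layover in Halifax → 02:49 UTC (Dec 29).
Add 13 hours 34 minutes leg 3 → 16:23 UTC.
Add 4 hours 16 minutes layover in Tessaly → 20:39 UTC.
Add 7 hours and 6 minutes leg 4 → 03:45 UTC (Dec 30).
Westreach is UTC−9:00, so local arrival = 03:45 − 9:00 = 18:45 on Dec 29.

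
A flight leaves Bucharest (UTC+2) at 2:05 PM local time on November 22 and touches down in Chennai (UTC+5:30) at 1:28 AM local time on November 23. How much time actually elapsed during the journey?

7 hours 53 minutes

Departure in UTC: 2:05 PM − 2:00 = 12:05 PM on Nov 22.
Arrival in UTC: 1:28 AM − 5:30 = 7:58 PM on Nov 22.
Elapsed = 7:58 PM − 12:05 PM = 7 hours 53 minutes.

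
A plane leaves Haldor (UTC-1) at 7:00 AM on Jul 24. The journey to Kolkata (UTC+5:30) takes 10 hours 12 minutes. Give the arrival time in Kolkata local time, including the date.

Convert departure to UTC: 7:00 AM + 1:00 = 8:00 AM UTC on Jul 24.
Add 10 hours and 12 minutes travel time → 6:12 PM UTC.
Kolkata is UTC+5:30, so local arrival = 6:12 PM + 5:30 = 11:42 PM on Jul 24.

11:42 PM on July 24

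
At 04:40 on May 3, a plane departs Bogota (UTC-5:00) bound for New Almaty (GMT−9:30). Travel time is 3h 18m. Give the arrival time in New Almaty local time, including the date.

03:28 on May 3

Convert departure to UTC: 04:40 + 5:00 = 09:40 UTC on May 3.
Add 3 hours 18 minutes travel time → 12:58 UTC.
New Almaty is UTC−9:30, so local arrival = 12:58 − 9:30 = 03:28 on May 3.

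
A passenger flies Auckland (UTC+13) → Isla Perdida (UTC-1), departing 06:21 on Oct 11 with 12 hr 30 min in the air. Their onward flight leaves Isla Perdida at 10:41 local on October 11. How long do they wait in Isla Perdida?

Convert departure to UTC: 06:21 − 13:00 = 17:21 UTC on Oct 10.
Add 12 hours 30 minutes flight time → 05:51 UTC (Oct 11).
Isla Perdida is UTC−1:00, so local arrival = 05:51 − 1:00 = 04:51 on Oct 11.
Layover = 10:41 − 04:51 = 5 hours 50 minutes.

5 hours 50 minutes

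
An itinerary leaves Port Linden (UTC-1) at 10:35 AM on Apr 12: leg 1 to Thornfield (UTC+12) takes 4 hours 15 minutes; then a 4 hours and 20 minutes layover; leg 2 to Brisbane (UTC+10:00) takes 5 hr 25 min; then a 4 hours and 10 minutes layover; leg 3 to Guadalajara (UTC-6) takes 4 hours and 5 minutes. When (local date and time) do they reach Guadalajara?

3:50 AM on April 13

Convert departure to UTC: 10:35 AM + 1:00 = 11:35 AM UTC on Apr 12.
Add 4 hours and 15 minutes leg 1 → 3:50 PM UTC.
Add 4 hours and 20 minutes layover in Thornfield → 8:10 PM UTC.
Add 5 hours and 25 minutes leg 2 → 1:35 AM UTC (Apr 13).
Add 4 hours 10 minutes layover in Brisbane → 5:45 AM UTC.
Add 4 hours 5 minutes leg 3 → 9:50 AM UTC.
Guadalajara is UTC−6:00, so local arrival = 9:50 AM − 6:00 = 3:50 AM on Apr 13.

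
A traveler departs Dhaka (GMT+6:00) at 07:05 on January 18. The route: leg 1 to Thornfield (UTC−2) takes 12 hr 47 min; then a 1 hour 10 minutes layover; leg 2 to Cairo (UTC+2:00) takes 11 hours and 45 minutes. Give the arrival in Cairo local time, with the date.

Convert departure to UTC: 07:05 − 6:00 = 01:05 UTC on Jan 18.
Add 12 hours and 47 minutes leg 1 → 13:52 UTC.
Add 1 hour 10 minutes layover in Thornfield → 15:02 UTC.
Add 11 hours 45 minutes leg 2 → 02:47 UTC (Jan 19).
Cairo is UTC+2:00, so local arrival = 02:47 + 2:00 = 04:47 on Jan 19.

04:47 on Jan 19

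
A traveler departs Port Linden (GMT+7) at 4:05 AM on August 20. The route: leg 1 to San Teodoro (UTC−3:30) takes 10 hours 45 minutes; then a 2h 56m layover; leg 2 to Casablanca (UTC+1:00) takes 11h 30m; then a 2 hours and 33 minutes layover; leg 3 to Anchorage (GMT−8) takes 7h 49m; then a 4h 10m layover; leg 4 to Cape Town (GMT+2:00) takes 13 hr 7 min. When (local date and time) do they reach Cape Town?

Convert departure to UTC: 4:05 AM − 7:00 = 9:05 PM UTC on Aug 19.
Add 10 hours 45 minutes leg 1 → 7:50 AM UTC (Aug 20).
Add 2 hours and 56 minutes layover in San Teodoro → 10:46 AM UTC.
Add 11 hours and 30 minutes leg 2 → 10:16 PM UTC.
Add 2 hours and 33 minutes layover in Casablanca → 12:49 AM UTC (Aug 21).
Add 7 hours 49 minutes leg 3 → 8:38 AM UTC.
Add 4 hours 10 minutes layover in Anchorage → 12:48 PM UTC.
Add 13 hours 7 minutes leg 4 → 1:55 AM UTC (Aug 22).
Cape Town is UTC+2:00, so local arrival = 1:55 AM + 2:00 = 3:55 AM on Aug 22.

3:55 AM on Aug 22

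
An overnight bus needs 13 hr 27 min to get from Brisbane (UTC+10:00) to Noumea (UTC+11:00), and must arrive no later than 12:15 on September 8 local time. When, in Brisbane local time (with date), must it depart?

Target arrival in UTC: 12:15 − 11:00 = 01:15 on Sep 8.
Subtract 13 hours and 27 minutes → departure 11:48 UTC on Sep 7.
Brisbane is UTC+10:00: 11:48 + 10:00 = 21:48 on Sep 7.

21:48 on Sep 7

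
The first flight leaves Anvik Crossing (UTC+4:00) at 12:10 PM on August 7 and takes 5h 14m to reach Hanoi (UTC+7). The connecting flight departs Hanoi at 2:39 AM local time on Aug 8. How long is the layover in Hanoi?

Convert departure to UTC: 12:10 PM − 4:00 = 8:10 AM UTC on Aug 7.
Add 5 hours 14 minutes flight time → 1:24 PM UTC.
Hanoi is UTC+7:00, so local arrival = 1:24 PM + 7:00 = 8:24 PM on Aug 7.
Layover = 2:39 AM − 8:24 PM (+1 day) = 6 hours 15 minutes.

6 hours 15 minutes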